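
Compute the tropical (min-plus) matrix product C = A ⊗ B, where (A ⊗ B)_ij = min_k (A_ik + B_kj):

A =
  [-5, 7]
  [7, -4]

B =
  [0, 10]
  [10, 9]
A ⊗ B =
  [-5, 5]
  [6, 5]

Apply the min-plus product entry-by-entry:
  C[0][0] = min over k of (A[0][0] + B[0][0] = -5 + 0 = -5, A[0][1] + B[1][0] = 7 + 10 = 17) = -5 (attained at k = 0)
  C[0][1] = min over k of (A[0][0] + B[0][1] = -5 + 10 = 5, A[0][1] + B[1][1] = 7 + 9 = 16) = 5 (attained at k = 0)
  C[1][0] = min over k of (A[1][0] + B[0][0] = 7 + 0 = 7, A[1][1] + B[1][0] = -4 + 10 = 6) = 6 (attained at k = 1)
  C[1][1] = min over k of (A[1][0] + B[0][1] = 7 + 10 = 17, A[1][1] + B[1][1] = -4 + 9 = 5) = 5 (attained at k = 1)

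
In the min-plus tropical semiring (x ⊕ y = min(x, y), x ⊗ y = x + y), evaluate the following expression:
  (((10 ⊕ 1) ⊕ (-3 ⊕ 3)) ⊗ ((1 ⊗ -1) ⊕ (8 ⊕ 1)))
(((10 ⊕ 1) ⊕ (-3 ⊕ 3)) ⊗ ((1 ⊗ -1) ⊕ (8 ⊕ 1))) = -3

Expand innermost to outermost. Recall ⊕ takes the minimum of its arguments and ⊗ takes their sum. Working out the expression (((10 ⊕ 1) ⊕ (-3 ⊕ 3)) ⊗ ((1 ⊗ -1) ⊕ (8 ⊕ 1))) gives -3.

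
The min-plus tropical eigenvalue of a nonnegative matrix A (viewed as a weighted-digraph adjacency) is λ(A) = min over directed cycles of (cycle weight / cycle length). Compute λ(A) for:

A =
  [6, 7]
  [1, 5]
λ(A) = 4

Enumerate directed cycles and compute their means (weight / length). Sample:
  cycle 0 → 0: weight = 6, length = 1, mean = 6/1 ≈ 6.000
  cycle 1 → 1: weight = 5, length = 1, mean = 5/1 ≈ 5.000
  cycle 0 → 1 → 0: weight = 8, length = 2, mean = 8/2 ≈ 4.000
  cycle 1 → 0 → 1: weight = 8, length = 2, mean = 8/2 ≈ 4.000
Minimum mean = 4.000, attained e.g. along the cycle 0 → 1 → 0 with weight 8 and length 2. So λ(A) = 8/2 = 4.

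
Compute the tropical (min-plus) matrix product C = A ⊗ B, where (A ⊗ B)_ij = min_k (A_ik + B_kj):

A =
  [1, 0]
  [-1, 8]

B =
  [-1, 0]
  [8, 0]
A ⊗ B =
  [0, 0]
  [-2, -1]

Apply the min-plus product entry-by-entry:
  C[0][0] = min over k of (A[0][0] + B[0][0] = 1 + -1 = 0, A[0][1] + B[1][0] = 0 + 8 = 8) = 0 (attained at k = 0)
  C[0][1] = min over k of (A[0][0] + B[0][1] = 1 + 0 = 1, A[0][1] + B[1][1] = 0 + 0 = 0) = 0 (attained at k = 1)
  C[1][0] = min over k of (A[1][0] + B[0][0] = -1 + -1 = -2, A[1][1] + B[1][0] = 8 + 8 = 16) = -2 (attained at k = 0)
  C[1][1] = min over k of (A[1][0] + B[0][1] = -1 + 0 = -1, A[1][1] + B[1][1] = 8 + 0 = 8) = -1 (attained at k = 0)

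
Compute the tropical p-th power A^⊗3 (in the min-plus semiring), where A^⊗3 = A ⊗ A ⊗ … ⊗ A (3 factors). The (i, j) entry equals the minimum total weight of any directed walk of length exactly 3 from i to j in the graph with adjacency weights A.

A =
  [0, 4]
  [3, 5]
A^⊗3 =
  [0, 4]
  [3, 7]

Each entry (A^⊗3)_ij equals the minimum over all length-3 walks i = v_0 → v_1 → … → v_3 = j of Σ_t A[v_t][v_{t+1}]. For example, for (i, j) = (0, 1) we minimise over 4 possible intermediate vertex sequences; the minimum is 4, attained along the walk 0 → 0 → 0 → 1.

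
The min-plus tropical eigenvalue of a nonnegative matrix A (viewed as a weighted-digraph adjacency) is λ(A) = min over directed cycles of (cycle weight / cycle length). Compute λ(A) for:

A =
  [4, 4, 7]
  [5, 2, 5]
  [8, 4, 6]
λ(A) = 2

Enumerate directed cycles and compute their means (weight / length). Sample:
  cycle 0 → 0: weight = 4, length = 1, mean = 4/1 ≈ 4.000
  cycle 1 → 1: weight = 2, length = 1, mean = 2/1 ≈ 2.000
  cycle 2 → 2: weight = 6, length = 1, mean = 6/1 ≈ 6.000
  cycle 0 → 1 → 0: weight = 9, length = 2, mean = 9/2 ≈ 4.500
  cycle 0 → 2 → 0: weight = 15, length = 2, mean = 15/2 ≈ 7.500
  cycle 1 → 0 → 1: weight = 9, length = 2, mean = 9/2 ≈ 4.500
Minimum mean = 2.000, attained e.g. along the cycle 1 → 1 with weight 2 and length 1. So λ(A) = 2/1 = 2.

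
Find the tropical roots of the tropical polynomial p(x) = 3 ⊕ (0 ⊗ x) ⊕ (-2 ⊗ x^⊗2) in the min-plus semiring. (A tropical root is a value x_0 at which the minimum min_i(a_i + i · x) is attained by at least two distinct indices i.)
Roots: {2, 3}

Each tropical root is a break point of the lower envelope of the lines y = a_i + i · x (there are 3 lines, with slopes 0, 1, ..., 2). Only the lines that attain the minimum somewhere contribute to roots; other lines are dominated. Here the surviving (envelope) indices are i = 2, i = 1, i = 0.
Intersections between consecutive envelope lines give the roots: for adjacent envelope indices i < j the intersection is x = (a_i − a_j) / (j − i). Reading off the sorted break points: {2, 3}.
Verification: at each break x_0, at least two indices attain the minimum of min_i(a_i + i · x_0).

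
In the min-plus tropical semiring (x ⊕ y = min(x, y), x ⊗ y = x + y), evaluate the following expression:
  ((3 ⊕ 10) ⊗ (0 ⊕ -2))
((3 ⊕ 10) ⊗ (0 ⊕ -2)) = 1

Expand innermost to outermost. Recall ⊕ takes the minimum of its arguments and ⊗ takes their sum. Working out the expression ((3 ⊕ 10) ⊗ (0 ⊕ -2)) gives 1.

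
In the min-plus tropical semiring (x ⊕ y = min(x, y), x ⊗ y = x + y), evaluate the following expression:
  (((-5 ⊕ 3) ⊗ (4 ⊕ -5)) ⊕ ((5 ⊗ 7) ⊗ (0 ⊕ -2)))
(((-5 ⊕ 3) ⊗ (4 ⊕ -5)) ⊕ ((5 ⊗ 7) ⊗ (0 ⊕ -2))) = -10

Expand innermost to outermost. Recall ⊕ takes the minimum of its arguments and ⊗ takes their sum. Working out the expression (((-5 ⊕ 3) ⊗ (4 ⊕ -5)) ⊕ ((5 ⊗ 7) ⊗ (0 ⊕ -2))) gives -10.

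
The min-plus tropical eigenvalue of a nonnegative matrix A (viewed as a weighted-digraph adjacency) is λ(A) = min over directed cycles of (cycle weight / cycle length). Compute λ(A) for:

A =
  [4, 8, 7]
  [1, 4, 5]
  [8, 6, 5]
λ(A) = 4

Enumerate directed cycles and compute their means (weight / length). Sample:
  cycle 0 → 0: weight = 4, length = 1, mean = 4/1 ≈ 4.000
  cycle 1 → 1: weight = 4, length = 1, mean = 4/1 ≈ 4.000
  cycle 2 → 2: weight = 5, length = 1, mean = 5/1 ≈ 5.000
  cycle 0 → 1 → 0: weight = 9, length = 2, mean = 9/2 ≈ 4.500
  cycle 0 → 2 → 0: weight = 15, length = 2, mean = 15/2 ≈ 7.500
  cycle 1 → 0 → 1: weight = 9, length = 2, mean = 9/2 ≈ 4.500
Minimum mean = 4.000, attained e.g. along the cycle 0 → 0 with weight 4 and length 1. So λ(A) = 4/1 = 4.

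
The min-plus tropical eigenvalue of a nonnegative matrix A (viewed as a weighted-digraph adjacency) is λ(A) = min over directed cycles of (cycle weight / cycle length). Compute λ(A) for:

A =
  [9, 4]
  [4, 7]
λ(A) = 4

Enumerate directed cycles and compute their means (weight / length). Sample:
  cycle 0 → 0: weight = 9, length = 1, mean = 9/1 ≈ 9.000
  cycle 1 → 1: weight = 7, length = 1, mean = 7/1 ≈ 7.000
  cycle 0 → 1 → 0: weight = 8, length = 2, mean = 8/2 ≈ 4.000
  cycle 1 → 0 → 1: weight = 8, length = 2, mean = 8/2 ≈ 4.000
Minimum mean = 4.000, attained e.g. along the cycle 0 → 1 → 0 with weight 8 and length 2. So λ(A) = 8/2 = 4.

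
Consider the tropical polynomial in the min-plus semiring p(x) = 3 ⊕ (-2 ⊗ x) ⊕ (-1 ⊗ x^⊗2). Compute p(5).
p(5) = 3

A tropical monomial a ⊗ x^⊗i evaluates to a + i · x. Evaluating each term at x = 5:
  Term 0 contributes 3 + 0 · 5 = 3
  Term 1 contributes -2 + 1 · 5 = 3
  Term 2 contributes -1 + 2 · 5 = 9
p(5) = ⊕ of these = min[3, 3, 9] = 3.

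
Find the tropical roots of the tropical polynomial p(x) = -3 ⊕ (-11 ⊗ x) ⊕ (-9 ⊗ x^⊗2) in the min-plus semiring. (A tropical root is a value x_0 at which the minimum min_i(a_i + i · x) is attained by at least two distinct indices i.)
Roots: {-2, 8}

Each tropical root is a break point of the lower envelope of the lines y = a_i + i · x (there are 3 lines, with slopes 0, 1, ..., 2). Only the lines that attain the minimum somewhere contribute to roots; other lines are dominated. Here the surviving (envelope) indices are i = 2, i = 1, i = 0.
Intersections between consecutive envelope lines give the roots: for adjacent envelope indices i < j the intersection is x = (a_i − a_j) / (j − i). Reading off the sorted break points: {-2, 8}.
Verification: at each break x_0, at least two indices attain the minimum of min_i(a_i + i · x_0).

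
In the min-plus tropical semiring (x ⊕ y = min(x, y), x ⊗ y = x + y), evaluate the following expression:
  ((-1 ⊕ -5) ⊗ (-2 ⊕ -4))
((-1 ⊕ -5) ⊗ (-2 ⊕ -4)) = -9

Expand innermost to outermost. Recall ⊕ takes the minimum of its arguments and ⊗ takes their sum. Working out the expression ((-1 ⊕ -5) ⊗ (-2 ⊕ -4)) gives -9.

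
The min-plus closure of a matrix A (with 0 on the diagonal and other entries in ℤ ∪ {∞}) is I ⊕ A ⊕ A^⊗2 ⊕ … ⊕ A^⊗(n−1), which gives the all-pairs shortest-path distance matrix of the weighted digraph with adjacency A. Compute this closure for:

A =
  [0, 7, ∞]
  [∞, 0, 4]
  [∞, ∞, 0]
Closure =
  [0, 7, 11]
  [∞, 0, 4]
  [∞, ∞, 0]

This is the Floyd-Warshall all-pairs shortest-path computation. For each intermediate vertex k = 0, 1, …, 2, update dist[i][j] ← min(dist[i][j], dist[i][k] + dist[k][j]). The final matrix gives, for each (i, j), the minimum total weight of any directed path from i to j (possibly empty when i = j).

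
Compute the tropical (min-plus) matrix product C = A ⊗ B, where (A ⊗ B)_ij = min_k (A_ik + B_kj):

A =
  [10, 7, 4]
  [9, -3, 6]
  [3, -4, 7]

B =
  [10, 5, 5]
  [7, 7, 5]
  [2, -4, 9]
A ⊗ B =
  [6, 0, 12]
  [4, 2, 2]
  [3, 3, 1]

Apply the min-plus product entry-by-entry:
  C[0][0] = min over k of (A[0][0] + B[0][0] = 10 + 10 = 20, A[0][1] + B[1][0] = 7 + 7 = 14, A[0][2] + B[2][0] = 4 + 2 = 6) = 6 (attained at k = 2)
  C[0][1] = min over k of (A[0][0] + B[0][1] = 10 + 5 = 15, A[0][1] + B[1][1] = 7 + 7 = 14, A[0][2] + B[2][1] = 4 + -4 = 0) = 0 (attained at k = 2)
  C[0][2] = min over k of (A[0][0] + B[0][2] = 10 + 5 = 15, A[0][1] + B[1][2] = 7 + 5 = 12, A[0][2] + B[2][2] = 4 + 9 = 13) = 12 (attained at k = 1)
  C[1][0] = min over k of (A[1][0] + B[0][0] = 9 + 10 = 19, A[1][1] + B[1][0] = -3 + 7 = 4, A[1][2] + B[2][0] = 6 + 2 = 8) = 4 (attained at k = 1)
  C[1][1] = min over k of (A[1][0] + B[0][1] = 9 + 5 = 14, A[1][1] + B[1][1] = -3 + 7 = 4, A[1][2] + B[2][1] = 6 + -4 = 2) = 2 (attained at k = 2)
  C[1][2] = min over k of (A[1][0] + B[0][2] = 9 + 5 = 14, A[1][1] + B[1][2] = -3 + 5 = 2, A[1][2] + B[2][2] = 6 + 9 = 15) = 2 (attained at k = 1)
  C[2][0] = min over k of (A[2][0] + B[0][0] = 3 + 10 = 13, A[2][1] + B[1][0] = -4 + 7 = 3, A[2][2] + B[2][0] = 7 + 2 = 9) = 3 (attained at k = 1)
  C[2][1] = min over k of (A[2][0] + B[0][1] = 3 + 5 = 8, A[2][1] + B[1][1] = -4 + 7 = 3, A[2][2] + B[2][1] = 7 + -4 = 3) = 3 (attained at k = 1)
  C[2][2] = min over k of (A[2][0] + B[0][2] = 3 + 5 = 8, A[2][1] + B[1][2] = -4 + 5 = 1, A[2][2] + B[2][2] = 7 + 9 = 16) = 1 (attained at k = 1)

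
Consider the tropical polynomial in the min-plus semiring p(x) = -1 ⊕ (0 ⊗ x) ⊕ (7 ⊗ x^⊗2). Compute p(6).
p(6) = -1

A tropical monomial a ⊗ x^⊗i evaluates to a + i · x. Evaluating each term at x = 6:
  Term 0 contributes -1 + 0 · 6 = -1
  Term 1 contributes 0 + 1 · 6 = 6
  Term 2 contributes 7 + 2 · 6 = 19
p(6) = ⊕ of these = min[-1, 6, 19] = -1.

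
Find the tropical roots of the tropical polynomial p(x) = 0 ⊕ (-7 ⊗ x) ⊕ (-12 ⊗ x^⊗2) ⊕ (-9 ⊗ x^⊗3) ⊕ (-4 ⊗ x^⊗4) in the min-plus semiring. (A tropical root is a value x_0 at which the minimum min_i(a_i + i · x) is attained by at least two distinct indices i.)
Roots: {-5, -3, 5, 7}

Each tropical root is a break point of the lower envelope of the lines y = a_i + i · x (there are 5 lines, with slopes 0, 1, ..., 4). Only the lines that attain the minimum somewhere contribute to roots; other lines are dominated. Here the surviving (envelope) indices are i = 4, i = 3, i = 2, i = 1, i = 0.
Intersections between consecutive envelope lines give the roots: for adjacent envelope indices i < j the intersection is x = (a_i − a_j) / (j − i). Reading off the sorted break points: {-5, -3, 5, 7}.
Verification: at each break x_0, at least two indices attain the minimum of min_i(a_i + i · x_0).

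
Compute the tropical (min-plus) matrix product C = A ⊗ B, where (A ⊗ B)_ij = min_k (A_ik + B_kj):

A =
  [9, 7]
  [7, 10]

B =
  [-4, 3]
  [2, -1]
A ⊗ B =
  [5, 6]
  [3, 9]

Apply the min-plus product entry-by-entry:
  C[0][0] = min over k of (A[0][0] + B[0][0] = 9 + -4 = 5, A[0][1] + B[1][0] = 7 + 2 = 9) = 5 (attained at k = 0)
  C[0][1] = min over k of (A[0][0] + B[0][1] = 9 + 3 = 12, A[0][1] + B[1][1] = 7 + -1 = 6) = 6 (attained at k = 1)
  C[1][0] = min over k of (A[1][0] + B[0][0] = 7 + -4 = 3, A[1][1] + B[1][0] = 10 + 2 = 12) = 3 (attained at k = 0)
  C[1][1] = min over k of (A[1][0] + B[0][1] = 7 + 3 = 10, A[1][1] + B[1][1] = 10 + -1 = 9) = 9 (attained at k = 1)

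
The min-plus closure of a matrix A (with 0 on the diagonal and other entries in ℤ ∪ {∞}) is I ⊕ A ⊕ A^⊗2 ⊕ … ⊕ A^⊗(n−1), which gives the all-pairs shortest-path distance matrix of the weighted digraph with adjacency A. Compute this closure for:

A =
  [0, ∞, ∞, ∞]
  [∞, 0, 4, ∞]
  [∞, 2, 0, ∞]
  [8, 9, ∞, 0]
Closure =
  [0, ∞, ∞, ∞]
  [∞, 0, 4, ∞]
  [∞, 2, 0, ∞]
  [8, 9, 13, 0]

This is the Floyd-Warshall all-pairs shortest-path computation. For each intermediate vertex k = 0, 1, …, 3, update dist[i][j] ← min(dist[i][j], dist[i][k] + dist[k][j]). The final matrix gives, for each (i, j), the minimum total weight of any directed path from i to j (possibly empty when i = j).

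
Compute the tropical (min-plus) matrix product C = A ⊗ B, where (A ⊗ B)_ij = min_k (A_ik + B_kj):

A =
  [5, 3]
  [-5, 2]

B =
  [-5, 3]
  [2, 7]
A ⊗ B =
  [0, 8]
  [-10, -2]

Apply the min-plus product entry-by-entry:
  C[0][0] = min over k of (A[0][0] + B[0][0] = 5 + -5 = 0, A[0][1] + B[1][0] = 3 + 2 = 5) = 0 (attained at k = 0)
  C[0][1] = min over k of (A[0][0] + B[0][1] = 5 + 3 = 8, A[0][1] + B[1][1] = 3 + 7 = 10) = 8 (attained at k = 0)
  C[1][0] = min over k of (A[1][0] + B[0][0] = -5 + -5 = -10, A[1][1] + B[1][0] = 2 + 2 = 4) = -10 (attained at k = 0)
  C[1][1] = min over k of (A[1][0] + B[0][1] = -5 + 3 = -2, A[1][1] + B[1][1] = 2 + 7 = 9) = -2 (attained at k = 0)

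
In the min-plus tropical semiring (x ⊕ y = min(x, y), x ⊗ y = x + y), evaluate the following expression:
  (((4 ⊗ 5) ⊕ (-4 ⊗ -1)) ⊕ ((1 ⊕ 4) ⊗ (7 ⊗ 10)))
(((4 ⊗ 5) ⊕ (-4 ⊗ -1)) ⊕ ((1 ⊕ 4) ⊗ (7 ⊗ 10))) = -5

Expand innermost to outermost. Recall ⊕ takes the minimum of its arguments and ⊗ takes their sum. Working out the expression (((4 ⊗ 5) ⊕ (-4 ⊗ -1)) ⊕ ((1 ⊕ 4) ⊗ (7 ⊗ 10))) gives -5.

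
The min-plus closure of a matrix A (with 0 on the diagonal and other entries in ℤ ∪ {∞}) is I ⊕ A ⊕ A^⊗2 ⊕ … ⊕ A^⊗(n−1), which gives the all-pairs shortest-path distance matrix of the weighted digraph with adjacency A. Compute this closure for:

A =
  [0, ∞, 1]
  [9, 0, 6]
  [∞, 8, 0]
Closure =
  [0, 9, 1]
  [9, 0, 6]
  [17, 8, 0]

This is the Floyd-Warshall all-pairs shortest-path computation. For each intermediate vertex k = 0, 1, …, 2, update dist[i][j] ← min(dist[i][j], dist[i][k] + dist[k][j]). The final matrix gives, for each (i, j), the minimum total weight of any directed path from i to j (possibly empty when i = j).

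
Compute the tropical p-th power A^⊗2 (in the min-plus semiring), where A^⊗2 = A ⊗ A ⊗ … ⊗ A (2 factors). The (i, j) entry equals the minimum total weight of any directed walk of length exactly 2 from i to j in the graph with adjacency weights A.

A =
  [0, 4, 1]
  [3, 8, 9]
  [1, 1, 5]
A^⊗2 =
  [0, 2, 1]
  [3, 7, 4]
  [1, 5, 2]

Each entry (A^⊗2)_ij equals the minimum over all length-2 walks i = v_0 → v_1 → … → v_2 = j of Σ_t A[v_t][v_{t+1}]. For example, for (i, j) = (0, 2) we minimise over 3 possible intermediate vertex sequences; the minimum is 1, attained along the walk 0 → 0 → 2.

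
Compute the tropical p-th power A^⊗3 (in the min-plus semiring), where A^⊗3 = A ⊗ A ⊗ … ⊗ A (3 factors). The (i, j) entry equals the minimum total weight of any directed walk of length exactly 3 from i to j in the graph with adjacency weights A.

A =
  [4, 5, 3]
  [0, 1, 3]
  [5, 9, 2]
A^⊗3 =
  [6, 7, 7]
  [2, 3, 4]
  [9, 11, 6]

Each entry (A^⊗3)_ij equals the minimum over all length-3 walks i = v_0 → v_1 → … → v_3 = j of Σ_t A[v_t][v_{t+1}]. For example, for (i, j) = (0, 2) we minimise over 9 possible intermediate vertex sequences; the minimum is 7, attained along the walk 0 → 2 → 2 → 2.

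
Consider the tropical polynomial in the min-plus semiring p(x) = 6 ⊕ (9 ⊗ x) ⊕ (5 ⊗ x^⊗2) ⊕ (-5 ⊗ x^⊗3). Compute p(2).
p(2) = 1

A tropical monomial a ⊗ x^⊗i evaluates to a + i · x. Evaluating each term at x = 2:
  Term 0 contributes 6 + 0 · 2 = 6
  Term 1 contributes 9 + 1 · 2 = 11
  Term 2 contributes 5 + 2 · 2 = 9
  Term 3 contributes -5 + 3 · 2 = 1
p(2) = ⊕ of these = min[6, 11, 9, 1] = 1.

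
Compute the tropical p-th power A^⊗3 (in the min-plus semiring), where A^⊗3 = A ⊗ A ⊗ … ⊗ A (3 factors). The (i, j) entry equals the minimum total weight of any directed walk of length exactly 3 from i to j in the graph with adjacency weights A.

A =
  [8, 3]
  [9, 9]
A^⊗3 =
  [20, 15]
  [21, 20]

Each entry (A^⊗3)_ij equals the minimum over all length-3 walks i = v_0 → v_1 → … → v_3 = j of Σ_t A[v_t][v_{t+1}]. For example, for (i, j) = (0, 1) we minimise over 4 possible intermediate vertex sequences; the minimum is 15, attained along the walk 0 → 1 → 0 → 1.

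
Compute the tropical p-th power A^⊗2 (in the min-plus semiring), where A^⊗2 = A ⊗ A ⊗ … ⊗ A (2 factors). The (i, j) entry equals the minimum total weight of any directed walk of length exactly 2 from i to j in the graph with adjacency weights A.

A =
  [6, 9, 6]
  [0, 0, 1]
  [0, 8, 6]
A^⊗2 =
  [6, 9, 10]
  [0, 0, 1]
  [6, 8, 6]

Each entry (A^⊗2)_ij equals the minimum over all length-2 walks i = v_0 → v_1 → … → v_2 = j of Σ_t A[v_t][v_{t+1}]. For example, for (i, j) = (0, 2) we minimise over 3 possible intermediate vertex sequences; the minimum is 10, attained along the walk 0 → 1 → 2.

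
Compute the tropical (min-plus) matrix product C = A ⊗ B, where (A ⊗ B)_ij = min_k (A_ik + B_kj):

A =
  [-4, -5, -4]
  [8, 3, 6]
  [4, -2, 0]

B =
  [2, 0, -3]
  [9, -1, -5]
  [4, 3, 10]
A ⊗ B =
  [-2, -6, -10]
  [10, 2, -2]
  [4, -3, -7]

Apply the min-plus product entry-by-entry:
  C[0][0] = min over k of (A[0][0] + B[0][0] = -4 + 2 = -2, A[0][1] + B[1][0] = -5 + 9 = 4, A[0][2] + B[2][0] = -4 + 4 = 0) = -2 (attained at k = 0)
  C[0][1] = min over k of (A[0][0] + B[0][1] = -4 + 0 = -4, A[0][1] + B[1][1] = -5 + -1 = -6, A[0][2] + B[2][1] = -4 + 3 = -1) = -6 (attained at k = 1)
  C[0][2] = min over k of (A[0][0] + B[0][2] = -4 + -3 = -7, A[0][1] + B[1][2] = -5 + -5 = -10, A[0][2] + B[2][2] = -4 + 10 = 6) = -10 (attained at k = 1)
  C[1][0] = min over k of (A[1][0] + B[0][0] = 8 + 2 = 10, A[1][1] + B[1][0] = 3 + 9 = 12, A[1][2] + B[2][0] = 6 + 4 = 10) = 10 (attained at k = 0)
  C[1][1] = min over k of (A[1][0] + B[0][1] = 8 + 0 = 8, A[1][1] + B[1][1] = 3 + -1 = 2, A[1][2] + B[2][1] = 6 + 3 = 9) = 2 (attained at k = 1)
  C[1][2] = min over k of (A[1][0] + B[0][2] = 8 + -3 = 5, A[1][1] + B[1][2] = 3 + -5 = -2, A[1][2] + B[2][2] = 6 + 10 = 16) = -2 (attained at k = 1)
  C[2][0] = min over k of (A[2][0] + B[0][0] = 4 + 2 = 6, A[2][1] + B[1][0] = -2 + 9 = 7, A[2][2] + B[2][0] = 0 + 4 = 4) = 4 (attained at k = 2)
  C[2][1] = min over k of (A[2][0] + B[0][1] = 4 + 0 = 4, A[2][1] + B[1][1] = -2 + -1 = -3, A[2][2] + B[2][1] = 0 + 3 = 3) = -3 (attained at k = 1)
  C[2][2] = min over k of (A[2][0] + B[0][2] = 4 + -3 = 1, A[2][1] + B[1][2] = -2 + -5 = -7, A[2][2] + B[2][2] = 0 + 10 = 10) = -7 (attained at k = 1)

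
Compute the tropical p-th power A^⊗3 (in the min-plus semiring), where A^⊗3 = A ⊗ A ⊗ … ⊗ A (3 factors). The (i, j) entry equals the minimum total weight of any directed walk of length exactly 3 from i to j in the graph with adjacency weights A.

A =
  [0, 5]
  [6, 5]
A^⊗3 =
  [0, 5]
  [6, 11]

Each entry (A^⊗3)_ij equals the minimum over all length-3 walks i = v_0 → v_1 → … → v_3 = j of Σ_t A[v_t][v_{t+1}]. For example, for (i, j) = (0, 1) we minimise over 4 possible intermediate vertex sequences; the minimum is 5, attained along the walk 0 → 0 → 0 → 1.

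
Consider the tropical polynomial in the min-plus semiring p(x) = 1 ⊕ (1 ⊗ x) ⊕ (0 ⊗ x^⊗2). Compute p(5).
p(5) = 1

A tropical monomial a ⊗ x^⊗i evaluates to a + i · x. Evaluating each term at x = 5:
  Term 0 contributes 1 + 0 · 5 = 1
  Term 1 contributes 1 + 1 · 5 = 6
  Term 2 contributes 0 + 2 · 5 = 10
p(5) = ⊕ of these = min[1, 6, 10] = 1.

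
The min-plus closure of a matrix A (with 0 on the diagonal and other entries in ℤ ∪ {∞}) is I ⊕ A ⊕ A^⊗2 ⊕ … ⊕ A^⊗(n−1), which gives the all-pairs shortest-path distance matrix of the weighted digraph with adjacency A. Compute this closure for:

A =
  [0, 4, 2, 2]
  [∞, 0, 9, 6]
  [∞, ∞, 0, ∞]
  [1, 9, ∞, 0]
Closure =
  [0, 4, 2, 2]
  [7, 0, 9, 6]
  [∞, ∞, 0, ∞]
  [1, 5, 3, 0]

This is the Floyd-Warshall all-pairs shortest-path computation. For each intermediate vertex k = 0, 1, …, 3, update dist[i][j] ← min(dist[i][j], dist[i][k] + dist[k][j]). The final matrix gives, for each (i, j), the minimum total weight of any directed path from i to j (possibly empty when i = j).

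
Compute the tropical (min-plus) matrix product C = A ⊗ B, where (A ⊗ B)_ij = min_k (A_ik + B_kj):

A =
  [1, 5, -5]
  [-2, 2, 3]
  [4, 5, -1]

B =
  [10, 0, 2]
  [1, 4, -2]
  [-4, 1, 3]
A ⊗ B =
  [-9, -4, -2]
  [-1, -2, 0]
  [-5, 0, 2]

Apply the min-plus product entry-by-entry:
  C[0][0] = min over k of (A[0][0] + B[0][0] = 1 + 10 = 11, A[0][1] + B[1][0] = 5 + 1 = 6, A[0][2] + B[2][0] = -5 + -4 = -9) = -9 (attained at k = 2)
  C[0][1] = min over k of (A[0][0] + B[0][1] = 1 + 0 = 1, A[0][1] + B[1][1] = 5 + 4 = 9, A[0][2] + B[2][1] = -5 + 1 = -4) = -4 (attained at k = 2)
  C[0][2] = min over k of (A[0][0] + B[0][2] = 1 + 2 = 3, A[0][1] + B[1][2] = 5 + -2 = 3, A[0][2] + B[2][2] = -5 + 3 = -2) = -2 (attained at k = 2)
  C[1][0] = min over k of (A[1][0] + B[0][0] = -2 + 10 = 8, A[1][1] + B[1][0] = 2 + 1 = 3, A[1][2] + B[2][0] = 3 + -4 = -1) = -1 (attained at k = 2)
  C[1][1] = min over k of (A[1][0] + B[0][1] = -2 + 0 = -2, A[1][1] + B[1][1] = 2 + 4 = 6, A[1][2] + B[2][1] = 3 + 1 = 4) = -2 (attained at k = 0)
  C[1][2] = min over k of (A[1][0] + B[0][2] = -2 + 2 = 0, A[1][1] + B[1][2] = 2 + -2 = 0, A[1][2] + B[2][2] = 3 + 3 = 6) = 0 (attained at k = 0)
  C[2][0] = min over k of (A[2][0] + B[0][0] = 4 + 10 = 14, A[2][1] + B[1][0] = 5 + 1 = 6, A[2][2] + B[2][0] = -1 + -4 = -5) = -5 (attained at k = 2)
  C[2][1] = min over k of (A[2][0] + B[0][1] = 4 + 0 = 4, A[2][1] + B[1][1] = 5 + 4 = 9, A[2][2] + B[2][1] = -1 + 1 = 0) = 0 (attained at k = 2)
  C[2][2] = min over k of (A[2][0] + B[0][2] = 4 + 2 = 6, A[2][1] + B[1][2] = 5 + -2 = 3, A[2][2] + B[2][2] = -1 + 3 = 2) = 2 (attained at k = 2)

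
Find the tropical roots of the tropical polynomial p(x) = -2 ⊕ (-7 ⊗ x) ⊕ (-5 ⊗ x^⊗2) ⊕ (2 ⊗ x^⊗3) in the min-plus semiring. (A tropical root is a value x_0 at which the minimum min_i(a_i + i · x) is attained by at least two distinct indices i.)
Roots: {-7, -2, 5}

Each tropical root is a break point of the lower envelope of the lines y = a_i + i · x (there are 4 lines, with slopes 0, 1, ..., 3). Only the lines that attain the minimum somewhere contribute to roots; other lines are dominated. Here the surviving (envelope) indices are i = 3, i = 2, i = 1, i = 0.
Intersections between consecutive envelope lines give the roots: for adjacent envelope indices i < j the intersection is x = (a_i − a_j) / (j − i). Reading off the sorted break points: {-7, -2, 5}.
Verification: at each break x_0, at least two indices attain the minimum of min_i(a_i + i · x_0).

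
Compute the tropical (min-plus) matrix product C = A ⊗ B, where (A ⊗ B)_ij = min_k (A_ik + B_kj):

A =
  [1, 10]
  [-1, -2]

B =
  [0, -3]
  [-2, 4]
A ⊗ B =
  [1, -2]
  [-4, -4]

Apply the min-plus product entry-by-entry:
  C[0][0] = min over k of (A[0][0] + B[0][0] = 1 + 0 = 1, A[0][1] + B[1][0] = 10 + -2 = 8) = 1 (attained at k = 0)
  C[0][1] = min over k of (A[0][0] + B[0][1] = 1 + -3 = -2, A[0][1] + B[1][1] = 10 + 4 = 14) = -2 (attained at k = 0)
  C[1][0] = min over k of (A[1][0] + B[0][0] = -1 + 0 = -1, A[1][1] + B[1][0] = -2 + -2 = -4) = -4 (attained at k = 1)
  C[1][1] = min over k of (A[1][0] + B[0][1] = -1 + -3 = -4, A[1][1] + B[1][1] = -2 + 4 = 2) = -4 (attained at k = 0)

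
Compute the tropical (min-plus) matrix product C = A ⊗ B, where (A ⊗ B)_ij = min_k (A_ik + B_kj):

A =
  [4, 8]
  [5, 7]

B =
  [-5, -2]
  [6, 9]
A ⊗ B =
  [-1, 2]
  [0, 3]

Apply the min-plus product entry-by-entry:
  C[0][0] = min over k of (A[0][0] + B[0][0] = 4 + -5 = -1, A[0][1] + B[1][0] = 8 + 6 = 14) = -1 (attained at k = 0)
  C[0][1] = min over k of (A[0][0] + B[0][1] = 4 + -2 = 2, A[0][1] + B[1][1] = 8 + 9 = 17) = 2 (attained at k = 0)
  C[1][0] = min over k of (A[1][0] + B[0][0] = 5 + -5 = 0, A[1][1] + B[1][0] = 7 + 6 = 13) = 0 (attained at k = 0)
  C[1][1] = min over k of (A[1][0] + B[0][1] = 5 + -2 = 3, A[1][1] + B[1][1] = 7 + 9 = 16) = 3 (attained at k = 0)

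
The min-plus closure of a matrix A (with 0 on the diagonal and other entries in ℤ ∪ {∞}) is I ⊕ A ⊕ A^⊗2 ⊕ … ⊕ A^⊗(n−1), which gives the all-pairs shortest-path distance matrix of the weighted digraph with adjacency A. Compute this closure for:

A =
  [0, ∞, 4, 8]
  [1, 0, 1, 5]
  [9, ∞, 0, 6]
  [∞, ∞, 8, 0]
Closure =
  [0, ∞, 4, 8]
  [1, 0, 1, 5]
  [9, ∞, 0, 6]
  [17, ∞, 8, 0]

This is the Floyd-Warshall all-pairs shortest-path computation. For each intermediate vertex k = 0, 1, …, 3, update dist[i][j] ← min(dist[i][j], dist[i][k] + dist[k][j]). The final matrix gives, for each (i, j), the minimum total weight of any directed path from i to j (possibly empty when i = j).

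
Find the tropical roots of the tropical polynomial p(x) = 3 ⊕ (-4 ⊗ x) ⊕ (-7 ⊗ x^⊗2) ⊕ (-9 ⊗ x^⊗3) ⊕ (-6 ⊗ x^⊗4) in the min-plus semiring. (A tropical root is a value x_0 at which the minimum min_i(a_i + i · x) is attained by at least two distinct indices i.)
Roots: {-3, 2, 3, 7}

Each tropical root is a break point of the lower envelope of the lines y = a_i + i · x (there are 5 lines, with slopes 0, 1, ..., 4). Only the lines that attain the minimum somewhere contribute to roots; other lines are dominated. Here the surviving (envelope) indices are i = 4, i = 3, i = 2, i = 1, i = 0.
Intersections between consecutive envelope lines give the roots: for adjacent envelope indices i < j the intersection is x = (a_i − a_j) / (j − i). Reading off the sorted break points: {-3, 2, 3, 7}.
Verification: at each break x_0, at least two indices attain the minimum of min_i(a_i + i · x_0).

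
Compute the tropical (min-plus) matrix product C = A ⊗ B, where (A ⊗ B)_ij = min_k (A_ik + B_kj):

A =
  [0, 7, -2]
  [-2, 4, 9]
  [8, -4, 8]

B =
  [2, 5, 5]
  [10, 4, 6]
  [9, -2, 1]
A ⊗ B =
  [2, -4, -1]
  [0, 3, 3]
  [6, 0, 2]

Apply the min-plus product entry-by-entry:
  C[0][0] = min over k of (A[0][0] + B[0][0] = 0 + 2 = 2, A[0][1] + B[1][0] = 7 + 10 = 17, A[0][2] + B[2][0] = -2 + 9 = 7) = 2 (attained at k = 0)
  C[0][1] = min over k of (A[0][0] + B[0][1] = 0 + 5 = 5, A[0][1] + B[1][1] = 7 + 4 = 11, A[0][2] + B[2][1] = -2 + -2 = -4) = -4 (attained at k = 2)
  C[0][2] = min over k of (A[0][0] + B[0][2] = 0 + 5 = 5, A[0][1] + B[1][2] = 7 + 6 = 13, A[0][2] + B[2][2] = -2 + 1 = -1) = -1 (attained at k = 2)
  C[1][0] = min over k of (A[1][0] + B[0][0] = -2 + 2 = 0, A[1][1] + B[1][0] = 4 + 10 = 14, A[1][2] + B[2][0] = 9 + 9 = 18) = 0 (attained at k = 0)
  C[1][1] = min over k of (A[1][0] + B[0][1] = -2 + 5 = 3, A[1][1] + B[1][1] = 4 + 4 = 8, A[1][2] + B[2][1] = 9 + -2 = 7) = 3 (attained at k = 0)
  C[1][2] = min over k of (A[1][0] + B[0][2] = -2 + 5 = 3, A[1][1] + B[1][2] = 4 + 6 = 10, A[1][2] + B[2][2] = 9 + 1 = 10) = 3 (attained at k = 0)
  C[2][0] = min over k of (A[2][0] + B[0][0] = 8 + 2 = 10, A[2][1] + B[1][0] = -4 + 10 = 6, A[2][2] + B[2][0] = 8 + 9 = 17) = 6 (attained at k = 1)
  C[2][1] = min over k of (A[2][0] + B[0][1] = 8 + 5 = 13, A[2][1] + B[1][1] = -4 + 4 = 0, A[2][2] + B[2][1] = 8 + -2 = 6) = 0 (attained at k = 1)
  C[2][2] = min over k of (A[2][0] + B[0][2] = 8 + 5 = 13, A[2][1] + B[1][2] = -4 + 6 = 2, A[2][2] + B[2][2] = 8 + 1 = 9) = 2 (attained at k = 1)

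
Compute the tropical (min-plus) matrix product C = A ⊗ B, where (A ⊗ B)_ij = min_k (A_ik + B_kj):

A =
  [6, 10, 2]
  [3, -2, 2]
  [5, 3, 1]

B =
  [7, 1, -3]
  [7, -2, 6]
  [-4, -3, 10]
A ⊗ B =
  [-2, -1, 3]
  [-2, -4, 0]
  [-3, -2, 2]

Apply the min-plus product entry-by-entry:
  C[0][0] = min over k of (A[0][0] + B[0][0] = 6 + 7 = 13, A[0][1] + B[1][0] = 10 + 7 = 17, A[0][2] + B[2][0] = 2 + -4 = -2) = -2 (attained at k = 2)
  C[0][1] = min over k of (A[0][0] + B[0][1] = 6 + 1 = 7, A[0][1] + B[1][1] = 10 + -2 = 8, A[0][2] + B[2][1] = 2 + -3 = -1) = -1 (attained at k = 2)
  C[0][2] = min over k of (A[0][0] + B[0][2] = 6 + -3 = 3, A[0][1] + B[1][2] = 10 + 6 = 16, A[0][2] + B[2][2] = 2 + 10 = 12) = 3 (attained at k = 0)
  C[1][0] = min over k of (A[1][0] + B[0][0] = 3 + 7 = 10, A[1][1] + B[1][0] = -2 + 7 = 5, A[1][2] + B[2][0] = 2 + -4 = -2) = -2 (attained at k = 2)
  C[1][1] = min over k of (A[1][0] + B[0][1] = 3 + 1 = 4, A[1][1] + B[1][1] = -2 + -2 = -4, A[1][2] + B[2][1] = 2 + -3 = -1) = -4 (attained at k = 1)
  C[1][2] = min over k of (A[1][0] + B[0][2] = 3 + -3 = 0, A[1][1] + B[1][2] = -2 + 6 = 4, A[1][2] + B[2][2] = 2 + 10 = 12) = 0 (attained at k = 0)
  C[2][0] = min over k of (A[2][0] + B[0][0] = 5 + 7 = 12, A[2][1] + B[1][0] = 3 + 7 = 10, A[2][2] + B[2][0] = 1 + -4 = -3) = -3 (attained at k = 2)
  C[2][1] = min over k of (A[2][0] + B[0][1] = 5 + 1 = 6, A[2][1] + B[1][1] = 3 + -2 = 1, A[2][2] + B[2][1] = 1 + -3 = -2) = -2 (attained at k = 2)
  C[2][2] = min over k of (A[2][0] + B[0][2] = 5 + -3 = 2, A[2][1] + B[1][2] = 3 + 6 = 9, A[2][2] + B[2][2] = 1 + 10 = 11) = 2 (attained at k = 0)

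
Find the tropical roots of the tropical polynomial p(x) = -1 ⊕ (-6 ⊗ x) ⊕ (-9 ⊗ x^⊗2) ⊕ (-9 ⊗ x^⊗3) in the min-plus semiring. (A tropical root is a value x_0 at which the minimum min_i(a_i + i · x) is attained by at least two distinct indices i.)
Roots: {0, 3, 5}

Each tropical root is a break point of the lower envelope of the lines y = a_i + i · x (there are 4 lines, with slopes 0, 1, ..., 3). Only the lines that attain the minimum somewhere contribute to roots; other lines are dominated. Here the surviving (envelope) indices are i = 3, i = 2, i = 1, i = 0.
Intersections between consecutive envelope lines give the roots: for adjacent envelope indices i < j the intersection is x = (a_i − a_j) / (j − i). Reading off the sorted break points: {0, 3, 5}.
Verification: at each break x_0, at least two indices attain the minimum of min_i(a_i + i · x_0).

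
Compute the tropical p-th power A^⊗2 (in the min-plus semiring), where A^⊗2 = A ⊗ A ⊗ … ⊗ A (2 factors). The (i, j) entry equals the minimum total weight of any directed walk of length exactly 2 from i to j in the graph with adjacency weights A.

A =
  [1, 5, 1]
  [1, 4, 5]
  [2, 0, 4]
A^⊗2 =
  [2, 1, 2]
  [2, 5, 2]
  [1, 4, 3]

Each entry (A^⊗2)_ij equals the minimum over all length-2 walks i = v_0 → v_1 → … → v_2 = j of Σ_t A[v_t][v_{t+1}]. For example, for (i, j) = (0, 2) we minimise over 3 possible intermediate vertex sequences; the minimum is 2, attained along the walk 0 → 0 → 2.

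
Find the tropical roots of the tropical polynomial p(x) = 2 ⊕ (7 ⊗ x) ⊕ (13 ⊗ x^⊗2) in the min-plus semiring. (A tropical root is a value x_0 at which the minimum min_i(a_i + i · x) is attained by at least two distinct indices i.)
Roots: {-6, -5}

Each tropical root is a break point of the lower envelope of the lines y = a_i + i · x (there are 3 lines, with slopes 0, 1, ..., 2). Only the lines that attain the minimum somewhere contribute to roots; other lines are dominated. Here the surviving (envelope) indices are i = 2, i = 1, i = 0.
Intersections between consecutive envelope lines give the roots: for adjacent envelope indices i < j the intersection is x = (a_i − a_j) / (j − i). Reading off the sorted break points: {-6, -5}.
Verification: at each break x_0, at least two indices attain the minimum of min_i(a_i + i · x_0).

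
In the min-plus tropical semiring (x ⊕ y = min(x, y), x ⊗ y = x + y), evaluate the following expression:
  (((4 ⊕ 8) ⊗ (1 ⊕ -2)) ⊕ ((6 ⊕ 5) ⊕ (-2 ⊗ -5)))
(((4 ⊕ 8) ⊗ (1 ⊕ -2)) ⊕ ((6 ⊕ 5) ⊕ (-2 ⊗ -5))) = -7

Expand innermost to outermost. Recall ⊕ takes the minimum of its arguments and ⊗ takes their sum. Working out the expression (((4 ⊕ 8) ⊗ (1 ⊕ -2)) ⊕ ((6 ⊕ 5) ⊕ (-2 ⊗ -5))) gives -7.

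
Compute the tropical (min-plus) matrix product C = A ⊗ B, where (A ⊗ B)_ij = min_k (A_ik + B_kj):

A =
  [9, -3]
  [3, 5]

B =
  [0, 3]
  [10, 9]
A ⊗ B =
  [7, 6]
  [3, 6]

Apply the min-plus product entry-by-entry:
  C[0][0] = min over k of (A[0][0] + B[0][0] = 9 + 0 = 9, A[0][1] + B[1][0] = -3 + 10 = 7) = 7 (attained at k = 1)
  C[0][1] = min over k of (A[0][0] + B[0][1] = 9 + 3 = 12, A[0][1] + B[1][1] = -3 + 9 = 6) = 6 (attained at k = 1)
  C[1][0] = min over k of (A[1][0] + B[0][0] = 3 + 0 = 3, A[1][1] + B[1][0] = 5 + 10 = 15) = 3 (attained at k = 0)
  C[1][1] = min over k of (A[1][0] + B[0][1] = 3 + 3 = 6, A[1][1] + B[1][1] = 5 + 9 = 14) = 6 (attained at k = 0)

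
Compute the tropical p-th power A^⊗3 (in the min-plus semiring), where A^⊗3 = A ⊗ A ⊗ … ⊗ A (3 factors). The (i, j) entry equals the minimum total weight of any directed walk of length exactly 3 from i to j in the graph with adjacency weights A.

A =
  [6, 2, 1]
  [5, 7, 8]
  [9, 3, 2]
A^⊗3 =
  [9, 6, 5]
  [12, 9, 8]
  [10, 7, 6]

Each entry (A^⊗3)_ij equals the minimum over all length-3 walks i = v_0 → v_1 → … → v_3 = j of Σ_t A[v_t][v_{t+1}]. For example, for (i, j) = (0, 2) we minimise over 9 possible intermediate vertex sequences; the minimum is 5, attained along the walk 0 → 2 → 2 → 2.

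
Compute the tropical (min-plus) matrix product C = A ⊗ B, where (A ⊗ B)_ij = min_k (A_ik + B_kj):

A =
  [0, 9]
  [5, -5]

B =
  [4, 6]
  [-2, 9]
A ⊗ B =
  [4, 6]
  [-7, 4]

Apply the min-plus product entry-by-entry:
  C[0][0] = min over k of (A[0][0] + B[0][0] = 0 + 4 = 4, A[0][1] + B[1][0] = 9 + -2 = 7) = 4 (attained at k = 0)
  C[0][1] = min over k of (A[0][0] + B[0][1] = 0 + 6 = 6, A[0][1] + B[1][1] = 9 + 9 = 18) = 6 (attained at k = 0)
  C[1][0] = min over k of (A[1][0] + B[0][0] = 5 + 4 = 9, A[1][1] + B[1][0] = -5 + -2 = -7) = -7 (attained at k = 1)
  C[1][1] = min over k of (A[1][0] + B[0][1] = 5 + 6 = 11, A[1][1] + B[1][1] = -5 + 9 = 4) = 4 (attained at k = 1)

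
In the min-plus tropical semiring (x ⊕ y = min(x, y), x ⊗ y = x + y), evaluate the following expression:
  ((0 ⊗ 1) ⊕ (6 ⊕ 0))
((0 ⊗ 1) ⊕ (6 ⊕ 0)) = 0

Expand innermost to outermost. Recall ⊕ takes the minimum of its arguments and ⊗ takes their sum. Working out the expression ((0 ⊗ 1) ⊕ (6 ⊕ 0)) gives 0.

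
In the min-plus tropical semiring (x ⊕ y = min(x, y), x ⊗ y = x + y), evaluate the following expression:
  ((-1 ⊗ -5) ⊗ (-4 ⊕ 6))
((-1 ⊗ -5) ⊗ (-4 ⊕ 6)) = -10

Expand innermost to outermost. Recall ⊕ takes the minimum of its arguments and ⊗ takes their sum. Working out the expression ((-1 ⊗ -5) ⊗ (-4 ⊕ 6)) gives -10.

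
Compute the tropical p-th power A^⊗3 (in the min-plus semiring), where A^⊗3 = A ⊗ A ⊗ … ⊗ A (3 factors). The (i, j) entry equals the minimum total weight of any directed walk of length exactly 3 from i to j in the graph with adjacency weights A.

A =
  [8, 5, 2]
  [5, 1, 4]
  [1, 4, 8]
A^⊗3 =
  [10, 7, 5]
  [6, 3, 6]
  [4, 6, 9]

Each entry (A^⊗3)_ij equals the minimum over all length-3 walks i = v_0 → v_1 → … → v_3 = j of Σ_t A[v_t][v_{t+1}]. For example, for (i, j) = (0, 2) we minimise over 9 possible intermediate vertex sequences; the minimum is 5, attained along the walk 0 → 2 → 0 → 2.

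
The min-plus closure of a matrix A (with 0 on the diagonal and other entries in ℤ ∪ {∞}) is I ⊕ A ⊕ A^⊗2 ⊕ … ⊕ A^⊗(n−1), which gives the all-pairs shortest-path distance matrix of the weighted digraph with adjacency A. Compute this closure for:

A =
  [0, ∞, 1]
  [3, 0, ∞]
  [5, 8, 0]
Closure =
  [0, 9, 1]
  [3, 0, 4]
  [5, 8, 0]

This is the Floyd-Warshall all-pairs shortest-path computation. For each intermediate vertex k = 0, 1, …, 2, update dist[i][j] ← min(dist[i][j], dist[i][k] + dist[k][j]). The final matrix gives, for each (i, j), the minimum total weight of any directed path from i to j (possibly empty when i = j).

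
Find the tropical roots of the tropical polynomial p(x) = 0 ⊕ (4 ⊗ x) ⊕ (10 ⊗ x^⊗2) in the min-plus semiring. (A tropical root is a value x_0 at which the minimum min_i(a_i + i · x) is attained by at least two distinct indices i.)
Roots: {-6, -4}

Each tropical root is a break point of the lower envelope of the lines y = a_i + i · x (there are 3 lines, with slopes 0, 1, ..., 2). Only the lines that attain the minimum somewhere contribute to roots; other lines are dominated. Here the surviving (envelope) indices are i = 2, i = 1, i = 0.
Intersections between consecutive envelope lines give the roots: for adjacent envelope indices i < j the intersection is x = (a_i − a_j) / (j − i). Reading off the sorted break points: {-6, -4}.
Verification: at each break x_0, at least two indices attain the minimum of min_i(a_i + i · x_0).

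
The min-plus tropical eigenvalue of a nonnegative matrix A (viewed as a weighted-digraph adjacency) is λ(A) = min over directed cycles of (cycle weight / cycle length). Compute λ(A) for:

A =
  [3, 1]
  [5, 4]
λ(A) = 3

Enumerate directed cycles and compute their means (weight / length). Sample:
  cycle 0 → 0: weight = 3, length = 1, mean = 3/1 ≈ 3.000
  cycle 1 → 1: weight = 4, length = 1, mean = 4/1 ≈ 4.000
  cycle 0 → 1 → 0: weight = 6, length = 2, mean = 6/2 ≈ 3.000
  cycle 1 → 0 → 1: weight = 6, length = 2, mean = 6/2 ≈ 3.000
Minimum mean = 3.000, attained e.g. along the cycle 0 → 0 with weight 3 and length 1. So λ(A) = 3/1 = 3.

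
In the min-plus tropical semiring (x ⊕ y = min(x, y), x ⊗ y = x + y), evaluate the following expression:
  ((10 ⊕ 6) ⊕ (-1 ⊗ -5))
((10 ⊕ 6) ⊕ (-1 ⊗ -5)) = -6

Expand innermost to outermost. Recall ⊕ takes the minimum of its arguments and ⊗ takes their sum. Working out the expression ((10 ⊕ 6) ⊕ (-1 ⊗ -5)) gives -6.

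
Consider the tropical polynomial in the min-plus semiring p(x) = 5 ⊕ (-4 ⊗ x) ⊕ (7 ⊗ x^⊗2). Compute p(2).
p(2) = -2

A tropical monomial a ⊗ x^⊗i evaluates to a + i · x. Evaluating each term at x = 2:
  Term 0 contributes 5 + 0 · 2 = 5
  Term 1 contributes -4 + 1 · 2 = -2
  Term 2 contributes 7 + 2 · 2 = 11
p(2) = ⊕ of these = min[5, -2, 11] = -2.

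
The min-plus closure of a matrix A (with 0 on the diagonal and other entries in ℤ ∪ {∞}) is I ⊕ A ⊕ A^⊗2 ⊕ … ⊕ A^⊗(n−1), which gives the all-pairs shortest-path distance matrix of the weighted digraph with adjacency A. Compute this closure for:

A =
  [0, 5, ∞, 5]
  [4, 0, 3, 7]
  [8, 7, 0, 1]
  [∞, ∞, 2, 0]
Closure =
  [0, 5, 7, 5]
  [4, 0, 3, 4]
  [8, 7, 0, 1]
  [10, 9, 2, 0]

This is the Floyd-Warshall all-pairs shortest-path computation. For each intermediate vertex k = 0, 1, …, 3, update dist[i][j] ← min(dist[i][j], dist[i][k] + dist[k][j]). The final matrix gives, for each (i, j), the minimum total weight of any directed path from i to j (possibly empty when i = j).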